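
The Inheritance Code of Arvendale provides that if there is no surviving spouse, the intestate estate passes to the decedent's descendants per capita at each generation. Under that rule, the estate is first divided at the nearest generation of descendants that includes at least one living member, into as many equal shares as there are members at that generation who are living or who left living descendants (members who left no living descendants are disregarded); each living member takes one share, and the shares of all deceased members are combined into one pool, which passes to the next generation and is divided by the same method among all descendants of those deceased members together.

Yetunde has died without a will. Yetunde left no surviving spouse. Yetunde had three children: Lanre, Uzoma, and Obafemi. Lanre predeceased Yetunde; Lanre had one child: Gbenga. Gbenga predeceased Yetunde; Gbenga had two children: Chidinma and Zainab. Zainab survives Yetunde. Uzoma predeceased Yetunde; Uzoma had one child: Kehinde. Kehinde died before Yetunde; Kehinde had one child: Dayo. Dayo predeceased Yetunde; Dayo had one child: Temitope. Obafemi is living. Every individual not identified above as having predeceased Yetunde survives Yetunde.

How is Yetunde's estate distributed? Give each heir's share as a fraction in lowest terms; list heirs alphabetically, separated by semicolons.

There is no surviving spouse, so the entire estate passes to Yetunde's descendants per capita at each generation.
At generation 1 (Lanre, Uzoma, Obafemi) there are 3 shares of (1)/3 = 1/3 each.
Living: Obafemi — each takes 1/3.
Deceased: Lanre and Uzoma. Their combined 2/3 is pooled and carried to generation 2.
At generation 2 (Gbenga, Kehinde) there are 2 shares of (2/3)/2 = 1/3 each.
Deceased: Gbenga and Kehinde. Their combined 2/3 is pooled and carried to generation 3.
At generation 3 (Chidinma, Zainab, Dayo) there are 3 shares of (2/3)/3 = 2/9 each.
Living: Chidinma and Zainab — each takes 2/9.
Deceased: Dayo. That 2/9 share is carried to generation 4.
At generation 4 (Temitope) there are 1 shares of (2/9)/1 = 2/9 each.
Living: Temitope — each takes 2/9.

Chidinma 2/9; Obafemi 1/3; Temitope 2/9; Zainab 2/9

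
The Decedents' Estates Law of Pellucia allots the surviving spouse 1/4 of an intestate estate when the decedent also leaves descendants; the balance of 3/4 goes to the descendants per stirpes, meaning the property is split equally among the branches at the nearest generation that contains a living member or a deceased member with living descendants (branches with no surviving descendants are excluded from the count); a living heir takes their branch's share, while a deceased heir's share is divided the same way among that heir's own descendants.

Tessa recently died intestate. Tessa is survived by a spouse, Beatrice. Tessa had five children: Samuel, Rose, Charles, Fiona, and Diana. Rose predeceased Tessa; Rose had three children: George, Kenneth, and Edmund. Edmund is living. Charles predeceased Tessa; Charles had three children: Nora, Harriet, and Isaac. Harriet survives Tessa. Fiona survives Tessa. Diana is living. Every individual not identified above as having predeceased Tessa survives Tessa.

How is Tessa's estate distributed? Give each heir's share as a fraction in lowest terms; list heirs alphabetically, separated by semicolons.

Beatrice 1/4; Diana 3/20; Edmund 1/20; Fiona 3/20; George 1/20; Harriet 1/20; Isaac 1/20; Kenneth 1/20; Nora 1/20; Samuel 3/20

Beatrice, as surviving spouse, takes 1/4.
The remaining 3/4 passes to Tessa's descendants per stirpes.
The 3/4 is divided into 5 equal shares of 3/20 among Samuel, Rose, Charles, Fiona, Diana.
Samuel is living and takes 3/20.
Rose predeceased; the 3/20 allotted to Rose's branch passes to Rose's issue by representation.
The 3/20 is divided into 3 equal shares of 1/20 among George, Kenneth, Edmund.
George is living and takes 1/20.
Kenneth is living and takes 1/20.
Edmund is living and takes 1/20.
Charles predeceased; the 3/20 allotted to Charles's branch passes to Charles's issue by representation.
The 3/20 is divided into 3 equal shares of 1/20 among Nora, Harriet, Isaac.
Nora is living and takes 1/20.
Harriet is living and takes 1/20.
Isaac is living and takes 1/20.
Fiona is living and takes 3/20.
Diana is living and takes 3/20.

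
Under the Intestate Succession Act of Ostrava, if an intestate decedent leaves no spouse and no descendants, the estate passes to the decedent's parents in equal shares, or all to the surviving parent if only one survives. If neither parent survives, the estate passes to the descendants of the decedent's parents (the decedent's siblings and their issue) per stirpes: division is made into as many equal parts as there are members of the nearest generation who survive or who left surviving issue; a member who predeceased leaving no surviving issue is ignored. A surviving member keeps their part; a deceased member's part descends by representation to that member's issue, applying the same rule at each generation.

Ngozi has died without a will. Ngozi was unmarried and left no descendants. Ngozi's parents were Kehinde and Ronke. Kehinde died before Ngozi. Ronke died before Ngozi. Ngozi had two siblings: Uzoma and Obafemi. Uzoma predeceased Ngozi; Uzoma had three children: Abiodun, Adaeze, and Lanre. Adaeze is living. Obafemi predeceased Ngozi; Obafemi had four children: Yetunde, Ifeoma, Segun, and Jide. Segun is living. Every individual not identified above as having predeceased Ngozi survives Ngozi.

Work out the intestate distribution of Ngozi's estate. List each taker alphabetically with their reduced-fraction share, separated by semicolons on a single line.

Neither parent survives and there are no descendants, so the estate passes to Ngozi's siblings and their issue per stirpes.
The estate is divided into 2 equal shares of 1/2 among Uzoma, Obafemi.
Uzoma predeceased; the 1/2 allotted to Uzoma's branch passes to Uzoma's issue by representation.
The 1/2 is divided into 3 equal shares of 1/6 among Abiodun, Adaeze, Lanre.
Abiodun is living and takes 1/6.
Adaeze is living and takes 1/6.
Lanre is living and takes 1/6.
Obafemi predeceased; the 1/2 allotted to Obafemi's branch passes to Obafemi's issue by representation.
The 1/2 is divided into 4 equal shares of 1/8 among Yetunde, Ifeoma, Segun, Jide.
Yetunde is living and takes 1/8.
Ifeoma is living and takes 1/8.
Segun is living and takes 1/8.
Jide is living and takes 1/8.

Abiodun 1/6; Adaeze 1/6; Ifeoma 1/8; Jide 1/8; Lanre 1/6; Segun 1/8; Yetunde 1/8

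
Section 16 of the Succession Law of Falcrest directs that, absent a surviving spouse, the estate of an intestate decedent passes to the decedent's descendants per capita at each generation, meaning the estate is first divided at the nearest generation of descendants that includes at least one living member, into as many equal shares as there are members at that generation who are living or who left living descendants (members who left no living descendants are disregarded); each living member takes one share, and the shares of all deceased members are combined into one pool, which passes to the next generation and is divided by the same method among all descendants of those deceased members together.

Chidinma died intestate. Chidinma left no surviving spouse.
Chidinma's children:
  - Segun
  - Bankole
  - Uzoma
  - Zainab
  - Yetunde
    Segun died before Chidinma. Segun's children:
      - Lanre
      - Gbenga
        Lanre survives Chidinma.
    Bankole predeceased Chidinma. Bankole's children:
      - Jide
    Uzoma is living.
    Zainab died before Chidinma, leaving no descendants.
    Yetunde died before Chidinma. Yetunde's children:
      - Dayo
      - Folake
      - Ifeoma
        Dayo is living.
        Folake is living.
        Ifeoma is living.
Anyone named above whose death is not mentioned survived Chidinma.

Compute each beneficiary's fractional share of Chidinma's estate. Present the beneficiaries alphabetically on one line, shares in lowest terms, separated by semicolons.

There is no surviving spouse, so the entire estate passes to Chidinma's descendants per capita at each generation.
At generation 1 (Segun, Bankole, Uzoma, Yetunde) there are 4 shares of (1)/4 = 1/4 each.
Living: Uzoma — each takes 1/4.
Deceased: Segun, Bankole, and Yetunde. Their combined 3/4 is pooled and carried to generation 2.
At generation 2 (Lanre, Gbenga, Jide, Dayo, Folake, Ifeoma) there are 6 shares of (3/4)/6 = 1/8 each.
Living: Lanre, Gbenga, Jide, Dayo, Folake, and Ifeoma — each takes 1/8.

Dayo 1/8; Folake 1/8; Gbenga 1/8; Ifeoma 1/8; Jide 1/8; Lanre 1/8; Uzoma 1/4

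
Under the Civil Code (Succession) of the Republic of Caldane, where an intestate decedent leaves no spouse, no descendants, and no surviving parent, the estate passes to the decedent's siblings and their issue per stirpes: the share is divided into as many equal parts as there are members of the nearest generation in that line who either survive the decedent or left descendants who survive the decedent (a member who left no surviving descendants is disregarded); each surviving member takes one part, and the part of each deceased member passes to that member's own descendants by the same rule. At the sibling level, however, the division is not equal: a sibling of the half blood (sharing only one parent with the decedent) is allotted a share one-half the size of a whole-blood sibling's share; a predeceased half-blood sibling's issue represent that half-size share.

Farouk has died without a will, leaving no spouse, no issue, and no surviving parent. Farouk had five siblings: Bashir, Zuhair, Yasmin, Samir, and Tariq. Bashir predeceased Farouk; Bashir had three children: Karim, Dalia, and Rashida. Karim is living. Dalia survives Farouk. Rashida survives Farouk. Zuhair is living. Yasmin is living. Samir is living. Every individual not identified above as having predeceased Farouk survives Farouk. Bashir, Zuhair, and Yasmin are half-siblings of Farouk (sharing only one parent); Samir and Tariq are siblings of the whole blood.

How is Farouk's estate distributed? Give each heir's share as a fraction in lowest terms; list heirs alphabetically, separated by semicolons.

Dalia 1/21; Karim 1/21; Rashida 1/21; Samir 2/7; Tariq 2/7; Yasmin 1/7; Zuhair 1/7

No spouse, descendants, or parent survives, so the estate passes to Farouk's siblings per stirpes.
Half-blood siblings count for one-half the weight of whole-blood siblings at the initial division.
Dividing 1 in proportion to weights (total weight 7/2): Bashir (weight 1/2) → 1/7; Zuhair (weight 1/2) → 1/7; Yasmin (weight 1/2) → 1/7; Samir (weight 1) → 2/7; Tariq (weight 1) → 2/7.
Bashir predeceased; the 1/7 allotted to Bashir's branch passes to Bashir's issue by representation.
The 1/7 is divided into 3 equal shares of 1/21 among Karim, Dalia, Rashida.
Karim is living and takes 1/21.
Dalia is living and takes 1/21.
Rashida is living and takes 1/21.
Zuhair is living and takes 1/7.
Yasmin is living and takes 1/7.
Samir is living and takes 2/7.
Tariq is living and takes 2/7.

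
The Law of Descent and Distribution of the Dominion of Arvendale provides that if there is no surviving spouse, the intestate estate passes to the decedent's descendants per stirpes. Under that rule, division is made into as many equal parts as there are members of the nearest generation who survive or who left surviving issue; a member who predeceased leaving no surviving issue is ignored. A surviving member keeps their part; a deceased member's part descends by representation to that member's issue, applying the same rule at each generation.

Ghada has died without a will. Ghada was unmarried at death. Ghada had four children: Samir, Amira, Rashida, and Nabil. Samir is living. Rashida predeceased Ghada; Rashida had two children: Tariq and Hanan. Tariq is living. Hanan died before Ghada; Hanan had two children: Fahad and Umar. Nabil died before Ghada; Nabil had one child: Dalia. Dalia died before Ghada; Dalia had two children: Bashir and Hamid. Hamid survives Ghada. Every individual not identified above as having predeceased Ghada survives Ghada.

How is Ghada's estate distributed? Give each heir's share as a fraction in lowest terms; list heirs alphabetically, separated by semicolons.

Amira 1/4; Bashir 1/8; Fahad 1/16; Hamid 1/8; Samir 1/4; Tariq 1/8; Umar 1/16

There is no surviving spouse, so the entire estate passes to Ghada's descendants per stirpes.
The estate is divided into 4 equal shares of 1/4 among Samir, Amira, Rashida, Nabil.
Samir is living and takes 1/4.
Amira is living and takes 1/4.
Rashida predeceased; the 1/4 allotted to Rashida's branch passes to Rashida's issue by representation.
The 1/4 is divided into 2 equal shares of 1/8 among Tariq, Hanan.
Tariq is living and takes 1/8.
Hanan predeceased; the 1/8 allotted to Hanan's branch passes to Hanan's issue by representation.
The 1/8 is divided into 2 equal shares of 1/16 among Fahad, Umar.
Fahad is living and takes 1/16.
Umar is living and takes 1/16.
Nabil predeceased; the 1/4 allotted to Nabil's branch passes to Nabil's issue by representation.
Dalia's line is the sole branch at this level, so the full 1/4 passes to Dalia's issue by representation.
The 1/4 is divided into 2 equal shares of 1/8 among Bashir, Hamid.
Bashir is living and takes 1/8.
Hamid is living and takes 1/8.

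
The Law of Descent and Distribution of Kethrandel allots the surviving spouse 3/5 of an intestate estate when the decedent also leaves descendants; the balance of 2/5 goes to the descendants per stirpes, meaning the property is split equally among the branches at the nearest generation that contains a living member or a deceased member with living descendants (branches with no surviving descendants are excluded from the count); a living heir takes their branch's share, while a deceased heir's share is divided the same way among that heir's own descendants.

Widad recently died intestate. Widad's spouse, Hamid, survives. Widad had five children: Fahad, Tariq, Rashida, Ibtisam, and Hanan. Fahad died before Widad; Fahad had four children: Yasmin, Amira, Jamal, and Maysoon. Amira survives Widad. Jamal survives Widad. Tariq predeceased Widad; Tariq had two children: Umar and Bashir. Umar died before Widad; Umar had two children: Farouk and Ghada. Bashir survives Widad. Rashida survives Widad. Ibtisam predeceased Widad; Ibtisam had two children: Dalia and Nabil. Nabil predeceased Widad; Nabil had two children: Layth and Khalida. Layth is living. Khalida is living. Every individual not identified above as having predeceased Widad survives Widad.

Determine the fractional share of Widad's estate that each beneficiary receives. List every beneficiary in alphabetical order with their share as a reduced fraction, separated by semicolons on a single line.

Amira 1/50; Bashir 1/25; Dalia 1/25; Farouk 1/50; Ghada 1/50; Hamid 3/5; Hanan 2/25; Jamal 1/50; Khalida 1/50; Layth 1/50; Maysoon 1/50; Rashida 2/25; Yasmin 1/50

Hamid, as surviving spouse, takes 3/5.
The remaining 2/5 passes to Widad's descendants per stirpes.
The 2/5 is divided into 5 equal shares of 2/25 among Fahad, Tariq, Rashida, Ibtisam, Hanan.
Fahad predeceased; the 2/25 allotted to Fahad's branch passes to Fahad's issue by representation.
The 2/25 is divided into 4 equal shares of 1/50 among Yasmin, Amira, Jamal, Maysoon.
Yasmin is living and takes 1/50.
Amira is living and takes 1/50.
Jamal is living and takes 1/50.
Maysoon is living and takes 1/50.
Tariq predeceased; the 2/25 allotted to Tariq's branch passes to Tariq's issue by representation.
The 2/25 is divided into 2 equal shares of 1/25 among Umar, Bashir.
Umar predeceased; the 1/25 allotted to Umar's branch passes to Umar's issue by representation.
The 1/25 is divided into 2 equal shares of 1/50 among Farouk, Ghada.
Farouk is living and takes 1/50.
Ghada is living and takes 1/50.
Bashir is living and takes 1/25.
Rashida is living and takes 2/25.
Ibtisam predeceased; the 2/25 allotted to Ibtisam's branch passes to Ibtisam's issue by representation.
The 2/25 is divided into 2 equal shares of 1/25 among Dalia, Nabil.
Dalia is living and takes 1/25.
Nabil predeceased; the 1/25 allotted to Nabil's branch passes to Nabil's issue by representation.
The 1/25 is divided into 2 equal shares of 1/50 among Layth, Khalida.
Layth is living and takes 1/50.
Khalida is living and takes 1/50.
Hanan is living and takes 2/25.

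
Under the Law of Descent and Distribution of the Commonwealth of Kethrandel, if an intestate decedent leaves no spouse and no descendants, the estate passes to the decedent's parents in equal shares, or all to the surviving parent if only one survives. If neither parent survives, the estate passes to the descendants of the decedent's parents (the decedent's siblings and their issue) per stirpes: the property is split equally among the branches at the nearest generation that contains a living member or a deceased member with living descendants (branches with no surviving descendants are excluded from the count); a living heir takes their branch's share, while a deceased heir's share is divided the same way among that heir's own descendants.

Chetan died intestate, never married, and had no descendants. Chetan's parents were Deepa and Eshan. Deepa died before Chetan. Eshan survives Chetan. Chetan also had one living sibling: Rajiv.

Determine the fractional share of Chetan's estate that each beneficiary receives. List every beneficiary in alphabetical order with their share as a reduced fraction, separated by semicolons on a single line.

Only one parent, Eshan, survives, so Eshan takes the entire estate. The siblings take nothing because a surviving parent has priority.

Eshan 1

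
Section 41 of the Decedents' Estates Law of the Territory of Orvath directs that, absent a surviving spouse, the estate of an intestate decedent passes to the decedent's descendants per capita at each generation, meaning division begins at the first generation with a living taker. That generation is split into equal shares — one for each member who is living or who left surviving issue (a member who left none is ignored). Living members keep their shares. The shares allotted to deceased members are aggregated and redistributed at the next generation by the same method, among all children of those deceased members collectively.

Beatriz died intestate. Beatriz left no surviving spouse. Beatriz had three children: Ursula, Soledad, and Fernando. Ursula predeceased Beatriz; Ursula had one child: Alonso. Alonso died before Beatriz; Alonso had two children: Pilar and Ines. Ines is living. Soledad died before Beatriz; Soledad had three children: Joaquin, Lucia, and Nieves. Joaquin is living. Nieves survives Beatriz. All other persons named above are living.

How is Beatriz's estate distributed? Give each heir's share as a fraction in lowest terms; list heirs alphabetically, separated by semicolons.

Fernando 1/3; Ines 1/12; Joaquin 1/6; Lucia 1/6; Nieves 1/6; Pilar 1/12

There is no surviving spouse, so the entire estate passes to Beatriz's descendants per capita at each generation.
At generation 1 (Ursula, Soledad, Fernando) there are 3 shares of (1)/3 = 1/3 each.
Living: Fernando — each takes 1/3.
Deceased: Ursula and Soledad. Their combined 2/3 is pooled and carried to generation 2.
At generation 2 (Alonso, Joaquin, Lucia, Nieves) there are 4 shares of (2/3)/4 = 1/6 each.
Living: Joaquin, Lucia, and Nieves — each takes 1/6.
Deceased: Alonso. That 1/6 share is carried to generation 3.
At generation 3 (Pilar, Ines) there are 2 shares of (1/6)/2 = 1/12 each.
Living: Pilar and Ines — each takes 1/12.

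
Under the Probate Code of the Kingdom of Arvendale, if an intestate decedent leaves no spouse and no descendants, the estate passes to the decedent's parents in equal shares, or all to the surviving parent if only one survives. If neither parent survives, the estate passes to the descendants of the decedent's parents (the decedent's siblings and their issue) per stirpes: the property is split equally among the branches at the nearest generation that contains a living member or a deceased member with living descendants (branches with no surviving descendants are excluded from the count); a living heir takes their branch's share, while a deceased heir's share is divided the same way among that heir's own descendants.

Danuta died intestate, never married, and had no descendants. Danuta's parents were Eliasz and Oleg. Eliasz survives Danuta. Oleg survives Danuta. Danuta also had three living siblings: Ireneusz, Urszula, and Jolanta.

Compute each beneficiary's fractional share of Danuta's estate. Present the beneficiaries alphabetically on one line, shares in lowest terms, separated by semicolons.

Both parents survive, so Eliasz and Oleg each take 1/2. The siblings take nothing because a surviving parent has priority.

Eliasz 1/2; Oleg 1/2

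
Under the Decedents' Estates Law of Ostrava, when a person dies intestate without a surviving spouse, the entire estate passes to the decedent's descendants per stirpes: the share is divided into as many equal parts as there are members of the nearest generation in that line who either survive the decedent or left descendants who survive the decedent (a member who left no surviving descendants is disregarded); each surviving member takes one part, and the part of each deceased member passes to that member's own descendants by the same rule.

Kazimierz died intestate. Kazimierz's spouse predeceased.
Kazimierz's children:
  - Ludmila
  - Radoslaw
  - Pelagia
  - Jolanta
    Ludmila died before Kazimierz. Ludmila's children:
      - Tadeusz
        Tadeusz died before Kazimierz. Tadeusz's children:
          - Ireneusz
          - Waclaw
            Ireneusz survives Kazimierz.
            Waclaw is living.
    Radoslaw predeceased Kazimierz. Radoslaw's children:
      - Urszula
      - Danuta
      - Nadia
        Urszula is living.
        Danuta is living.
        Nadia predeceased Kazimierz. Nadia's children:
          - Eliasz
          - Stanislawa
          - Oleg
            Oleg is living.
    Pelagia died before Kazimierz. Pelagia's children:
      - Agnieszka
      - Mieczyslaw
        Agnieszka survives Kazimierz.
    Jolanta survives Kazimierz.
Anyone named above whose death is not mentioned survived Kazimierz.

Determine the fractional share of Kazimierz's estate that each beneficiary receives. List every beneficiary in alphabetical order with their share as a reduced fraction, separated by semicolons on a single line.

Agnieszka 1/8; Danuta 1/12; Eliasz 1/36; Ireneusz 1/8; Jolanta 1/4; Mieczyslaw 1/8; Oleg 1/36; Stanislawa 1/36; Urszula 1/12; Waclaw 1/8

There is no surviving spouse, so the entire estate passes to Kazimierz's descendants per stirpes.
The estate is divided into 4 equal shares of 1/4 among Ludmila, Radoslaw, Pelagia, Jolanta.
Ludmila predeceased; the 1/4 allotted to Ludmila's branch passes to Ludmila's issue by representation.
Tadeusz's line is the sole branch at this level, so the full 1/4 passes to Tadeusz's issue by representation.
The 1/4 is divided into 2 equal shares of 1/8 among Ireneusz, Waclaw.
Ireneusz is living and takes 1/8.
Waclaw is living and takes 1/8.
Radoslaw predeceased; the 1/4 allotted to Radoslaw's branch passes to Radoslaw's issue by representation.
The 1/4 is divided into 3 equal shares of 1/12 among Urszula, Danuta, Nadia.
Urszula is living and takes 1/12.
Danuta is living and takes 1/12.
Nadia predeceased; the 1/12 allotted to Nadia's branch passes to Nadia's issue by representation.
The 1/12 is divided into 3 equal shares of 1/36 among Eliasz, Stanislawa, Oleg.
Eliasz is living and takes 1/36.
Stanislawa is living and takes 1/36.
Oleg is living and takes 1/36.
Pelagia predeceased; the 1/4 allotted to Pelagia's branch passes to Pelagia's issue by representation.
The 1/4 is divided into 2 equal shares of 1/8 among Agnieszka, Mieczyslaw.
Agnieszka is living and takes 1/8.
Mieczyslaw is living and takes 1/8.
Jolanta is living and takes 1/4.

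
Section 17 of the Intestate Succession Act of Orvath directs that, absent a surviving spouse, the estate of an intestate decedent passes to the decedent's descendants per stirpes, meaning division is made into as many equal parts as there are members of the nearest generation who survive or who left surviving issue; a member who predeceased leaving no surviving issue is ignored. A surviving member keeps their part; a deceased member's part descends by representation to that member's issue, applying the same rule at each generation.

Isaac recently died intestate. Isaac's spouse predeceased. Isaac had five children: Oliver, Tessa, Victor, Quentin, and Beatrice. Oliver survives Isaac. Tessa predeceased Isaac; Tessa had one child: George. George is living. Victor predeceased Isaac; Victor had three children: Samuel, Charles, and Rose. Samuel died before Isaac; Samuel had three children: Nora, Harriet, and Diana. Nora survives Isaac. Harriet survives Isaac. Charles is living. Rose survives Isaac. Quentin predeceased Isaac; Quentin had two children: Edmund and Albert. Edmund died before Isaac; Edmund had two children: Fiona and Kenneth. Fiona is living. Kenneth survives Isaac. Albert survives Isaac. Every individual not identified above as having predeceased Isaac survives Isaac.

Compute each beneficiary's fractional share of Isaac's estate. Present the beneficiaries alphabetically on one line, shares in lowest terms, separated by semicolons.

Albert 1/10; Beatrice 1/5; Charles 1/15; Diana 1/45; Fiona 1/20; George 1/5; Harriet 1/45; Kenneth 1/20; Nora 1/45; Oliver 1/5; Rose 1/15

There is no surviving spouse, so the entire estate passes to Isaac's descendants per stirpes.
The estate is divided into 5 equal shares of 1/5 among Oliver, Tessa, Victor, Quentin, Beatrice.
Oliver is living and takes 1/5.
Tessa predeceased; the 1/5 allotted to Tessa's branch passes to Tessa's issue by representation.
George is the sole taker at this level and receives the full 1/5.
Victor predeceased; the 1/5 allotted to Victor's branch passes to Victor's issue by representation.
The 1/5 is divided into 3 equal shares of 1/15 among Samuel, Charles, Rose.
Samuel predeceased; the 1/15 allotted to Samuel's branch passes to Samuel's issue by representation.
The 1/15 is divided into 3 equal shares of 1/45 among Nora, Harriet, Diana.
Nora is living and takes 1/45.
Harriet is living and takes 1/45.
Diana is living and takes 1/45.
Charles is living and takes 1/15.
Rose is living and takes 1/15.
Quentin predeceased; the 1/5 allotted to Quentin's branch passes to Quentin's issue by representation.
The 1/5 is divided into 2 equal shares of 1/10 among Edmund, Albert.
Edmund predeceased; the 1/10 allotted to Edmund's branch passes to Edmund's issue by representation.
The 1/10 is divided into 2 equal shares of 1/20 among Fiona, Kenneth.
Fiona is living and takes 1/20.
Kenneth is living and takes 1/20.
Albert is living and takes 1/10.
Beatrice is living and takes 1/5.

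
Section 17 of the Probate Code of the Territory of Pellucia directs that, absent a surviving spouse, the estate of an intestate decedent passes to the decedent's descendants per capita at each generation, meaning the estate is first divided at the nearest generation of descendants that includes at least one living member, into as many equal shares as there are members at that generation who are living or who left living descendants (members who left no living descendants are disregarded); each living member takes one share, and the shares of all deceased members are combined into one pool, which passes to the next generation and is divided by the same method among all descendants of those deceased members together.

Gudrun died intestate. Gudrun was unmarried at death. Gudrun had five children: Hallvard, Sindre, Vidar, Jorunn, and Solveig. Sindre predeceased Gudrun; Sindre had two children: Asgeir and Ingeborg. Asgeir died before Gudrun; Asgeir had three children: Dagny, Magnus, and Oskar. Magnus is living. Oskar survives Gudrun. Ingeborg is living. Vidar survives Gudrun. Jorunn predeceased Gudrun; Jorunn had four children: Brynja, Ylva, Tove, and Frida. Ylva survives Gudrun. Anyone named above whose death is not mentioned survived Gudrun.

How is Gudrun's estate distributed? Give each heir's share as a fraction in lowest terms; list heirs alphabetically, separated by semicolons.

Brynja 1/15; Dagny 1/45; Frida 1/15; Hallvard 1/5; Ingeborg 1/15; Magnus 1/45; Oskar 1/45; Solveig 1/5; Tove 1/15; Vidar 1/5; Ylva 1/15

There is no surviving spouse, so the entire estate passes to Gudrun's descendants per capita at each generation.
At generation 1 (Hallvard, Sindre, Vidar, Jorunn, Solveig) there are 5 shares of (1)/5 = 1/5 each.
Living: Hallvard, Vidar, and Solveig — each takes 1/5.
Deceased: Sindre and Jorunn. Their combined 2/5 is pooled and carried to generation 2.
At generation 2 (Asgeir, Ingeborg, Brynja, Ylva, Tove, Frida) there are 6 shares of (2/5)/6 = 1/15 each.
Living: Ingeborg, Brynja, Ylva, Tove, and Frida — each takes 1/15.
Deceased: Asgeir. That 1/15 share is carried to generation 3.
At generation 3 (Dagny, Magnus, Oskar) there are 3 shares of (1/15)/3 = 1/45 each.
Living: Dagny, Magnus, and Oskar — each takes 1/45.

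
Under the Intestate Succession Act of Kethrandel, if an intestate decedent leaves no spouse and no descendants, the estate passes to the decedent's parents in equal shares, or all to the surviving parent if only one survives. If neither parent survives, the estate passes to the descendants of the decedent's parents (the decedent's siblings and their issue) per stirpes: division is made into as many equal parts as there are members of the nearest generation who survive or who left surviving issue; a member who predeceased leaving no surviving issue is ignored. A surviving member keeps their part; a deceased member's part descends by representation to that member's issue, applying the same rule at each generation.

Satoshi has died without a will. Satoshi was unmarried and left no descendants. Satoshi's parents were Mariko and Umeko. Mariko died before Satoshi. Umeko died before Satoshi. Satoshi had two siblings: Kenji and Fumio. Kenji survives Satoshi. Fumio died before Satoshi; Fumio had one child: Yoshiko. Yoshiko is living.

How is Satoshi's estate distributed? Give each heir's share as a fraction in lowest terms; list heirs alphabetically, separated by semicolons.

Neither parent survives and there are no descendants, so the estate passes to Satoshi's siblings and their issue per stirpes.
The estate is divided into 2 equal shares of 1/2 among Kenji, Fumio.
Kenji is living and takes 1/2.
Fumio predeceased; the 1/2 allotted to Fumio's branch passes to Fumio's issue by representation.
Yoshiko is the sole taker at this level and receives the full 1/2.

Kenji 1/2; Yoshiko 1/2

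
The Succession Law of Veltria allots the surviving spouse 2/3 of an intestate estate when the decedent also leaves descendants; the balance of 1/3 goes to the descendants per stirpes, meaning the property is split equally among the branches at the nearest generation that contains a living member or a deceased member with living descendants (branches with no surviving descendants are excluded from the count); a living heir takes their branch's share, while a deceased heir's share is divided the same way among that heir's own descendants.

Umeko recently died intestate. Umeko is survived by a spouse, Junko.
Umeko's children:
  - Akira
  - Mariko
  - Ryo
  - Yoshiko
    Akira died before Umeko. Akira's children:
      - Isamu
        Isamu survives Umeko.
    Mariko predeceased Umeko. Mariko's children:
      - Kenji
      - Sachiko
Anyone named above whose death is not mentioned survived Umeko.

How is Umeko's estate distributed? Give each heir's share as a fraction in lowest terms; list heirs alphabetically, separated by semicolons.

Isamu 1/12; Junko 2/3; Kenji 1/24; Ryo 1/12; Sachiko 1/24; Yoshiko 1/12

Junko, as surviving spouse, takes 2/3.
The remaining 1/3 passes to Umeko's descendants per stirpes.
The 1/3 is divided into 4 equal shares of 1/12 among Akira, Mariko, Ryo, Yoshiko.
Akira predeceased; the 1/12 allotted to Akira's branch passes to Akira's issue by representation.
Isamu is the sole taker at this level and receives the full 1/12.
Mariko predeceased; the 1/12 allotted to Mariko's branch passes to Mariko's issue by representation.
The 1/12 is divided into 2 equal shares of 1/24 among Kenji, Sachiko.
Kenji is living and takes 1/24.
Sachiko is living and takes 1/24.
Ryo is living and takes 1/12.
Yoshiko is living and takes 1/12.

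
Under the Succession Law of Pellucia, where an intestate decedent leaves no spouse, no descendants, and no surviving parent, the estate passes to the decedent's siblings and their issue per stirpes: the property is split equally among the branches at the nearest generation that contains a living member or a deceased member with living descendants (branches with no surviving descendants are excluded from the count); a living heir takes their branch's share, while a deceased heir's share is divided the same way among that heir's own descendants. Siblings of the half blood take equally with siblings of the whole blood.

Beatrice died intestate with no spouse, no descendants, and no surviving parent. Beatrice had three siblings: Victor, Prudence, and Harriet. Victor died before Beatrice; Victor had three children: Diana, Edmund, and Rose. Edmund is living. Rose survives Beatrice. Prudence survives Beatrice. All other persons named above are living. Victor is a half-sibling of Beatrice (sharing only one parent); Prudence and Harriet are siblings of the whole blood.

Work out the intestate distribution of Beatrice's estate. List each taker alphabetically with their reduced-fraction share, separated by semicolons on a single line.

Diana 1/9; Edmund 1/9; Harriet 1/3; Prudence 1/3; Rose 1/9

No spouse, descendants, or parent survives, so the estate passes to Beatrice's siblings per stirpes.
Half-blood and whole-blood siblings take equally under the stated rule.
The estate is divided into 3 equal shares of 1/3 among Victor, Prudence, Harriet.
Victor predeceased; the 1/3 allotted to Victor's branch passes to Victor's issue by representation.
The 1/3 is divided into 3 equal shares of 1/9 among Diana, Edmund, Rose.
Diana is living and takes 1/9.
Edmund is living and takes 1/9.
Rose is living and takes 1/9.
Prudence is living and takes 1/3.
Harriet is living and takes 1/3.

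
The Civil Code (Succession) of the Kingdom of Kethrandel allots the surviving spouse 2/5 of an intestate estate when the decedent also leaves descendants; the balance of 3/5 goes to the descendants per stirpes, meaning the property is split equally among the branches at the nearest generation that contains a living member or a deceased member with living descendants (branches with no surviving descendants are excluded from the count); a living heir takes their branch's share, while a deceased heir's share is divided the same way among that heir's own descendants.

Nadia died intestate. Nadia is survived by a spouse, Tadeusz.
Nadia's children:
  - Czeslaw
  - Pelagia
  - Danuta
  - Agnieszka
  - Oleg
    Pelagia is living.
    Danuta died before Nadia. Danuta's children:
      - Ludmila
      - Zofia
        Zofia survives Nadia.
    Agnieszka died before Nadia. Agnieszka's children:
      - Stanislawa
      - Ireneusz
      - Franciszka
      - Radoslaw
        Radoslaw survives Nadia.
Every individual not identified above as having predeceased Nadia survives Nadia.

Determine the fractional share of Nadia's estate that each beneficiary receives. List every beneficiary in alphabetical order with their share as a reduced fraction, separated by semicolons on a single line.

Tadeusz, as surviving spouse, takes 2/5.
The remaining 3/5 passes to Nadia's descendants per stirpes.
The 3/5 is divided into 5 equal shares of 3/25 among Czeslaw, Pelagia, Danuta, Agnieszka, Oleg.
Czeslaw is living and takes 3/25.
Pelagia is living and takes 3/25.
Danuta predeceased; the 3/25 allotted to Danuta's branch passes to Danuta's issue by representation.
The 3/25 is divided into 2 equal shares of 3/50 among Ludmila, Zofia.
Ludmila is living and takes 3/50.
Zofia is living and takes 3/50.
Agnieszka predeceased; the 3/25 allotted to Agnieszka's branch passes to Agnieszka's issue by representation.
The 3/25 is divided into 4 equal shares of 3/100 among Stanislawa, Ireneusz, Franciszka, Radoslaw.
Stanislawa is living and takes 3/100.
Ireneusz is living and takes 3/100.
Franciszka is living and takes 3/100.
Radoslaw is living and takes 3/100.
Oleg is living and takes 3/25.

Czeslaw 3/25; Franciszka 3/100; Ireneusz 3/100; Ludmila 3/50; Oleg 3/25; Pelagia 3/25; Radoslaw 3/100; Stanislawa 3/100; Tadeusz 2/5; Zofia 3/50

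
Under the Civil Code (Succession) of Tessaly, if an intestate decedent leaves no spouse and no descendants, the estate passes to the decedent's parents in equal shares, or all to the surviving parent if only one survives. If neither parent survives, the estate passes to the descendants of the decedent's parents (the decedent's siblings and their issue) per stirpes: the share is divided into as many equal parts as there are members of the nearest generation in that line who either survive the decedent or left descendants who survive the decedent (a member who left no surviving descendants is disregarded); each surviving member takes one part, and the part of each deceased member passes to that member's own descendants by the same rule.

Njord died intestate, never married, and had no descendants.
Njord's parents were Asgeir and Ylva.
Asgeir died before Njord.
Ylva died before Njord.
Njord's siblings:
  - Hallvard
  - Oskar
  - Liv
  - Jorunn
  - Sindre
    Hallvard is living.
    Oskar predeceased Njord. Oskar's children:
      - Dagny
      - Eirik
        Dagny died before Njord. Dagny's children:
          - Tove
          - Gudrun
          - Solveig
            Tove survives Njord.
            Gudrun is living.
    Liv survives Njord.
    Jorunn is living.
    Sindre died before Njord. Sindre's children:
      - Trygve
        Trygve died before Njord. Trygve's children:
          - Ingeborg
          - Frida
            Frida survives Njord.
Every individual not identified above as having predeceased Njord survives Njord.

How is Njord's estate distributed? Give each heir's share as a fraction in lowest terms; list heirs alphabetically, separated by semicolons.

Eirik 1/10; Frida 1/10; Gudrun 1/30; Hallvard 1/5; Ingeborg 1/10; Jorunn 1/5; Liv 1/5; Solveig 1/30; Tove 1/30

Neither parent survives and there are no descendants, so the estate passes to Njord's siblings and their issue per stirpes.
The estate is divided into 5 equal shares of 1/5 among Hallvard, Oskar, Liv, Jorunn, Sindre.
Hallvard is living and takes 1/5.
Oskar predeceased; the 1/5 allotted to Oskar's branch passes to Oskar's issue by representation.
The 1/5 is divided into 2 equal shares of 1/10 among Dagny, Eirik.
Dagny predeceased; the 1/10 allotted to Dagny's branch passes to Dagny's issue by representation.
The 1/10 is divided into 3 equal shares of 1/30 among Tove, Gudrun, Solveig.
Tove is living and takes 1/30.
Gudrun is living and takes 1/30.
Solveig is living and takes 1/30.
Eirik is living and takes 1/10.
Liv is living and takes 1/5.
Jorunn is living and takes 1/5.
Sindre predeceased; the 1/5 allotted to Sindre's branch passes to Sindre's issue by representation.
Trygve's line is the sole branch at this level, so the full 1/5 passes to Trygve's issue by representation.
The 1/5 is divided into 2 equal shares of 1/10 among Ingeborg, Frida.
Ingeborg is living and takes 1/10.
Frida is living and takes 1/10.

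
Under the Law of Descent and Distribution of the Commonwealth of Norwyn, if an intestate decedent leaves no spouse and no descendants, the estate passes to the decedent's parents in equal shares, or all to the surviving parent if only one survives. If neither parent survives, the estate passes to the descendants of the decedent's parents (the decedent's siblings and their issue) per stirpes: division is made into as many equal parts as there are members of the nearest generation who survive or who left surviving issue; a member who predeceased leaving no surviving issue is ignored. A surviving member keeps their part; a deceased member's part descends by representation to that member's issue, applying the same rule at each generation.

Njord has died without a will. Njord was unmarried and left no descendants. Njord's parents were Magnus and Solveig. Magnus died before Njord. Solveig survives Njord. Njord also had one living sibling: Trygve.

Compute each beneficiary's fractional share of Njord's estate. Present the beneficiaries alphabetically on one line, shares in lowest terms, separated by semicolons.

Only one parent, Solveig, survives, so Solveig takes the entire estate. The siblings take nothing because a surviving parent has priority.

Solveig 1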